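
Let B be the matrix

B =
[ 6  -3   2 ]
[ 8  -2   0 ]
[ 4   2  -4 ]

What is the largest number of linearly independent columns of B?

Row reduce to echelon form.
R2 ← R2 − (4/3)·R1: [0, 2, -8/3]
R3 ← R3 − (2/3)·R1: [0, 4, -16/3]
R3 ← R3 − (2)·R2: [0, 0, 0]
Echelon form has 2 nonzero rows, so rank(B) = 2.
The rank gives the maximum number of linearly independent columns: 2.

2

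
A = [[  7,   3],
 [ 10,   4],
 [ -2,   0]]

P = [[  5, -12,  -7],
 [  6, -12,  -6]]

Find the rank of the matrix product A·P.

First compute AP:
[[ 53, -120, -67],
 [ 74, -168, -94],
 [-10,  24,  14]]
Now row reduce the product.
R2 ← R2 − (74/53)·R1: [0, -24/53, -24/53]
R3 ← R3 + (10/53)·R1: [0, 72/53, 72/53]
R3 ← R3 + (3)·R2: [0, 0, 0]
2 nonzero rows, so rank(AP) = 2.

2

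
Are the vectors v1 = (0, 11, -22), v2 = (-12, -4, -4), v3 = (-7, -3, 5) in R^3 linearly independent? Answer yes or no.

yes

Form the matrix with these vectors as rows and row reduce.
Swap R1 ↔ R2
R3 ← R3 − (7/12)·R1: [0, -2/3, 22/3]
R3 ← R3 + (2/33)·R2: [0, 0, 6]
3 nonzero rows, so the 3 vectors span a space of dimension 3.
Since 3 = 3, the vectors are linearly independent.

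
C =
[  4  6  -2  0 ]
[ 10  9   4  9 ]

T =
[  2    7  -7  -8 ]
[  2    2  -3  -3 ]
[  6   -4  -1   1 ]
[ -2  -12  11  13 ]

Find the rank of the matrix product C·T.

First compute CT:
[[  8,  48, -44, -52],
 [ 44, -36,  -2,  14]]
Now row reduce the product.
R2 ← R2 − (11/2)·R1: [0, -300, 240, 300]
2 nonzero rows, so rank(CT) = 2.

2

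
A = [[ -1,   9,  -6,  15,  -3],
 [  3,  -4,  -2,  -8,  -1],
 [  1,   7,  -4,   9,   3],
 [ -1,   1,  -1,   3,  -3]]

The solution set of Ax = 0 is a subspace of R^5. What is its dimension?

Row reduce to echelon form.
R2 ← R2 + (3)·R1: [0, 23, -20, 37, -10]
R3 ← R3 + R1: [0, 16, -10, 24, 0]
R4 ← R4 − R1: [0, -8, 5, -12, 0]
R3 ← R3 − (16/23)·R2: [0, 0, 90/23, -40/23, 160/23]
R4 ← R4 + (8/23)·R2: [0, 0, -45/23, 20/23, -80/23]
R4 ← R4 + (1/2)·R3: [0, 0, 0, 0, 0]
3 nonzero rows, so rank(A) = 3.
A has 5 columns; by rank–nullity, nullity = 5 − 3 = 2.

2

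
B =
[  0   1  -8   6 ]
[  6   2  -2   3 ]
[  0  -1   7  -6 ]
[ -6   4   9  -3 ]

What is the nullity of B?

Row reduce to echelon form.
Swap R1 ↔ R2
R4 ← R4 + R1: [0, 6, 7, 0]
R3 ← R3 + R2: [0, 0, -1, 0]
R4 ← R4 − (6)·R2: [0, 0, 55, -36]
R4 ← R4 + (55)·R3: [0, 0, 0, -36]
4 nonzero rows, so rank(B) = 4.
B has 4 columns; by rank–nullity, nullity = 4 − 4 = 0.

0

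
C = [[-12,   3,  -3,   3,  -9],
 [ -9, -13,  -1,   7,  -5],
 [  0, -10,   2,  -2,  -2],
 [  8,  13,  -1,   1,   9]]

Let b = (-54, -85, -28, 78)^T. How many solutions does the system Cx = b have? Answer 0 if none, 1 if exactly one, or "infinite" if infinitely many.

Row reduce the augmented matrix [C | b].
R2 ← R2 − (3/4)·R1: [0, -61/4, 5/4, 19/4, 7/4, -89/2]
R4 ← R4 + (2/3)·R1: [0, 15, -3, 3, 3, 42]
R3 ← R3 − (40/61)·R2: [0, 0, 72/61, -312/61, -192/61, 72/61]
R4 ← R4 + (60/61)·R2: [0, 0, -108/61, 468/61, 288/61, -108/61]
R4 ← R4 + (3/2)·R3: [0, 0, 0, 0, 0, 0]
The echelon form has 3 nonzero rows, and every pivot lies in the first 5 columns, so rank(C) = rank([C|b]) = 3.
The system is consistent.
rank = 3 < 5 unknowns, so there are infinitely many solutions.

infinite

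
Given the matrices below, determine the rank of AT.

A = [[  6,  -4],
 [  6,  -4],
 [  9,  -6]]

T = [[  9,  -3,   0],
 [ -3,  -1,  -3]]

First compute AT:
[[ 66, -14,  12],
 [ 66, -14,  12],
 [ 99, -21,  18]]
Now row reduce the product.
R2 ← R2 − R1: [0, 0, 0]
R3 ← R3 − (3/2)·R1: [0, 0, 0]
1 nonzero row, so rank(AT) = 1.

1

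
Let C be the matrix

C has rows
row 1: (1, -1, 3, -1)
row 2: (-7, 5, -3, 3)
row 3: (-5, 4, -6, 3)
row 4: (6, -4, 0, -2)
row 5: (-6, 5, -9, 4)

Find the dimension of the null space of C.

Row reduce to echelon form.
R2 ← R2 + (7)·R1: [0, -2, 18, -4]
R3 ← R3 + (5)·R1: [0, -1, 9, -2]
R4 ← R4 − (6)·R1: [0, 2, -18, 4]
R5 ← R5 + (6)·R1: [0, -1, 9, -2]
R3 ← R3 − (1/2)·R2: [0, 0, 0, 0]
R4 ← R4 + R2: [0, 0, 0, 0]
R5 ← R5 − (1/2)·R2: [0, 0, 0, 0]
2 nonzero rows, so rank(C) = 2.
C has 4 columns; by rank–nullity, nullity = 4 − 2 = 2.

2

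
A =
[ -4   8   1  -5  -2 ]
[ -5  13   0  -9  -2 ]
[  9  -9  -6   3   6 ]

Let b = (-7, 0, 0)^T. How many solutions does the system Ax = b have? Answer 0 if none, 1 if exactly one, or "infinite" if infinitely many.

0

Row reduce the augmented matrix [A | b].
R2 ← R2 − (5/4)·R1: [0, 3, -5/4, -11/4, 1/2, 35/4]
R3 ← R3 + (9/4)·R1: [0, 9, -15/4, -33/4, 3/2, -63/4]
R3 ← R3 − (3)·R2: [0, 0, 0, 0, 0, -42]
The echelon form has 3 nonzero rows; the last pivot sits in the augmented column, so rank(A) = 2 but rank([A|b]) = 3.
Since the ranks differ, the system is inconsistent.
It has no solutions.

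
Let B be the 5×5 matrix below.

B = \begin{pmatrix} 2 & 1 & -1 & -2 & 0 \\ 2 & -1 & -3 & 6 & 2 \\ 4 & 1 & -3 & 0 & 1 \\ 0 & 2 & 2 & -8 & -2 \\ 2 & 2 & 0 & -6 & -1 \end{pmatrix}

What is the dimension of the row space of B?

2

Row reduce to echelon form.
R2 ← R2 − R1: [0, -2, -2, 8, 2]
R3 ← R3 − (2)·R1: [0, -1, -1, 4, 1]
R5 ← R5 − R1: [0, 1, 1, -4, -1]
R3 ← R3 − (1/2)·R2: [0, 0, 0, 0, 0]
R4 ← R4 + R2: [0, 0, 0, 0, 0]
R5 ← R5 + (1/2)·R2: [0, 0, 0, 0, 0]
Echelon form has 2 nonzero rows, so rank(B) = 2.
The row space has dimension equal to the rank: 2.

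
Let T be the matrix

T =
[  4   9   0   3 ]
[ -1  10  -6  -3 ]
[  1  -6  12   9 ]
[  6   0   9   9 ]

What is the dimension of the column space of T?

Row reduce to echelon form.
R2 ← R2 + (1/4)·R1: [0, 49/4, -6, -9/4]
R3 ← R3 − (1/4)·R1: [0, -33/4, 12, 33/4]
R4 ← R4 − (3/2)·R1: [0, -27/2, 9, 9/2]
R3 ← R3 + (33/49)·R2: [0, 0, 390/49, 330/49]
R4 ← R4 + (54/49)·R2: [0, 0, 117/49, 99/49]
R4 ← R4 − (3/10)·R3: [0, 0, 0, 0]
Echelon form has 3 nonzero rows, so rank(T) = 3.
The column space has dimension equal to the rank: 3.

3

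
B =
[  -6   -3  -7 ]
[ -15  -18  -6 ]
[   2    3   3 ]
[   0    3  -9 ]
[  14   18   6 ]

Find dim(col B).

3

Row reduce to echelon form.
R2 ← R2 − (5/2)·R1: [0, -21/2, 23/2]
R3 ← R3 + (1/3)·R1: [0, 2, 2/3]
R5 ← R5 + (7/3)·R1: [0, 11, -31/3]
R3 ← R3 + (4/21)·R2: [0, 0, 20/7]
R4 ← R4 + (2/7)·R2: [0, 0, -40/7]
R5 ← R5 + (22/21)·R2: [0, 0, 12/7]
R4 ← R4 + (2)·R3: [0, 0, 0]
R5 ← R5 − (3/5)·R3: [0, 0, 0]
Echelon form has 3 nonzero rows, so rank(B) = 3.
The column space has dimension equal to the rank: 3.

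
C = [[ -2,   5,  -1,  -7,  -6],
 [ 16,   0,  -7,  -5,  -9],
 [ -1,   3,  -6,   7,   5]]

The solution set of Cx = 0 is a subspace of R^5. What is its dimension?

2

Row reduce to echelon form.
R2 ← R2 + (8)·R1: [0, 40, -15, -61, -57]
R3 ← R3 − (1/2)·R1: [0, 1/2, -11/2, 21/2, 8]
R3 ← R3 − (1/80)·R2: [0, 0, -85/16, 901/80, 697/80]
3 nonzero rows, so rank(C) = 3.
C has 5 columns; by rank–nullity, nullity = 5 − 3 = 2.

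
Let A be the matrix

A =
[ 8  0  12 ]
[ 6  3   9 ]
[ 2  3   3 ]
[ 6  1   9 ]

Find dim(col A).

Row reduce to echelon form.
R2 ← R2 − (3/4)·R1: [0, 3, 0]
R3 ← R3 − (1/4)·R1: [0, 3, 0]
R4 ← R4 − (3/4)·R1: [0, 1, 0]
R3 ← R3 − R2: [0, 0, 0]
R4 ← R4 − (1/3)·R2: [0, 0, 0]
Echelon form has 2 nonzero rows, so rank(A) = 2.
The column space has dimension equal to the rank: 2.

2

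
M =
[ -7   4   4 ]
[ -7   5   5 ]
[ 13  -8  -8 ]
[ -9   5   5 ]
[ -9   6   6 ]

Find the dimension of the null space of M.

Row reduce to echelon form.
R2 ← R2 − R1: [0, 1, 1]
R3 ← R3 + (13/7)·R1: [0, -4/7, -4/7]
R4 ← R4 − (9/7)·R1: [0, -1/7, -1/7]
R5 ← R5 − (9/7)·R1: [0, 6/7, 6/7]
R3 ← R3 + (4/7)·R2: [0, 0, 0]
R4 ← R4 + (1/7)·R2: [0, 0, 0]
R5 ← R5 − (6/7)·R2: [0, 0, 0]
2 nonzero rows, so rank(M) = 2.
M has 3 columns; by rank–nullity, nullity = 3 − 2 = 1.

1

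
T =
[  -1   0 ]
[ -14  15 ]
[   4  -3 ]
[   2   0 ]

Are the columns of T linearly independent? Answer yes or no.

yes

Row reduce T to echelon form.
R2 ← R2 − (14)·R1: [0, 15]
R3 ← R3 + (4)·R1: [0, -3]
R4 ← R4 + (2)·R1: [0, 0]
R3 ← R3 + (1/5)·R2: [0, 0]
2 pivots among 2 columns.
Every column is a pivot column, so the columns are linearly independent.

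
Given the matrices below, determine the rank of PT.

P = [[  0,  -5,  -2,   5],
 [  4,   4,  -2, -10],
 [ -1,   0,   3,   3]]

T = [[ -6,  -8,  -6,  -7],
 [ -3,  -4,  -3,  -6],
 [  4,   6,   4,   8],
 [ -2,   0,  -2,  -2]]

First compute PT:
[[ -3,   8,  -3,   4],
 [-24, -60, -24, -48],
 [ 12,  26,  12,  25]]
Now row reduce the product.
R2 ← R2 − (8)·R1: [0, -124, 0, -80]
R3 ← R3 + (4)·R1: [0, 58, 0, 41]
R3 ← R3 + (29/62)·R2: [0, 0, 0, 111/31]
3 nonzero rows, so rank(PT) = 3.

3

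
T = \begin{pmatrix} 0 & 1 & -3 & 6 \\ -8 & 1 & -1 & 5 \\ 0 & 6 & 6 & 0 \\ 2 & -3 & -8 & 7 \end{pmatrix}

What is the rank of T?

3

Row reduce to echelon form.
Swap R1 ↔ R2
R4 ← R4 + (1/4)·R1: [0, -11/4, -33/4, 33/4]
R3 ← R3 − (6)·R2: [0, 0, 24, -36]
R4 ← R4 + (11/4)·R2: [0, 0, -33/2, 99/4]
R4 ← R4 + (11/16)·R3: [0, 0, 0, 0]
Echelon form has 3 nonzero rows, so rank(T) = 3.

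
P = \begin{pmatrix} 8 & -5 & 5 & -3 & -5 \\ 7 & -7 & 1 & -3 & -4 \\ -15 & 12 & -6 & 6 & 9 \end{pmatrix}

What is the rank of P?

2

Row reduce to echelon form.
R2 ← R2 − (7/8)·R1: [0, -21/8, -27/8, -3/8, 3/8]
R3 ← R3 + (15/8)·R1: [0, 21/8, 27/8, 3/8, -3/8]
R3 ← R3 + R2: [0, 0, 0, 0, 0]
Echelon form has 2 nonzero rows, so rank(P) = 2.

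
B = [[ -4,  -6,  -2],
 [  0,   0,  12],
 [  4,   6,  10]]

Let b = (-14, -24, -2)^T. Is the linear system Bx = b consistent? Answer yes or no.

yes

Row reduce the augmented matrix [B | b].
R3 ← R3 + R1: [0, 0, 8, -16]
R3 ← R3 − (2/3)·R2: [0, 0, 0, 0]
The echelon form has 2 nonzero rows, and every pivot lies in the first 3 columns, so rank(B) = rank([B|b]) = 2.
The system is consistent.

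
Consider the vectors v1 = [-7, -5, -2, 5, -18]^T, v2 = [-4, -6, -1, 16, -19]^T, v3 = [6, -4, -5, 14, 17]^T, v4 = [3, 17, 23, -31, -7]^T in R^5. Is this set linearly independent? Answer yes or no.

Form the matrix with these vectors as rows and row reduce.
R2 ← R2 − (4/7)·R1: [0, -22/7, 1/7, 92/7, -61/7]
R3 ← R3 + (6/7)·R1: [0, -58/7, -47/7, 128/7, 11/7]
R4 ← R4 + (3/7)·R1: [0, 104/7, 155/7, -202/7, -103/7]
R3 ← R3 − (29/11)·R2: [0, 0, -78/11, -180/11, 270/11]
R4 ← R4 + (52/11)·R2: [0, 0, 251/11, 366/11, -615/11]
R4 ← R4 + (251/78)·R3: [0, 0, 0, -252/13, 300/13]
4 nonzero rows, so the 4 vectors span a space of dimension 4.
Since 4 = 4, the vectors are linearly independent.

yes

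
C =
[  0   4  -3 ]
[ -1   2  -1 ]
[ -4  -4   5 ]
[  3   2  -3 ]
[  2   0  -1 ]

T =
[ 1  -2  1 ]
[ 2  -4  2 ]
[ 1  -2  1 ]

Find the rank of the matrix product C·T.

1

First compute CT:
[[  5, -10,   5],
 [  2,  -4,   2],
 [ -7,  14,  -7],
 [  4,  -8,   4],
 [  1,  -2,   1]]
Now row reduce the product.
R2 ← R2 − (2/5)·R1: [0, 0, 0]
R3 ← R3 + (7/5)·R1: [0, 0, 0]
R4 ← R4 − (4/5)·R1: [0, 0, 0]
R5 ← R5 − (1/5)·R1: [0, 0, 0]
1 nonzero row, so rank(CT) = 1.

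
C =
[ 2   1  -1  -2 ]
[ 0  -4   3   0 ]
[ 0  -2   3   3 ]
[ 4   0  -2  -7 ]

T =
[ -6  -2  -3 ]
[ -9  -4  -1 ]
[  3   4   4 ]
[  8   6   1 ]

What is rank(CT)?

First compute CT:
[[-40, -24, -13],
 [ 45,  28,  16],
 [ 51,  38,  17],
 [-86, -58, -27]]
Now row reduce the product.
R2 ← R2 + (9/8)·R1: [0, 1, 11/8]
R3 ← R3 + (51/40)·R1: [0, 37/5, 17/40]
R4 ← R4 − (43/20)·R1: [0, -32/5, 19/20]
R3 ← R3 − (37/5)·R2: [0, 0, -39/4]
R4 ← R4 + (32/5)·R2: [0, 0, 39/4]
R4 ← R4 + R3: [0, 0, 0]
3 nonzero rows, so rank(CT) = 3.

3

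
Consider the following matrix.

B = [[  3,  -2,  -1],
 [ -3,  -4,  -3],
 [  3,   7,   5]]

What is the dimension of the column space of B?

2

Row reduce to echelon form.
R2 ← R2 + R1: [0, -6, -4]
R3 ← R3 − R1: [0, 9, 6]
R3 ← R3 + (3/2)·R2: [0, 0, 0]
Echelon form has 2 nonzero rows, so rank(B) = 2.
The column space has dimension equal to the rank: 2.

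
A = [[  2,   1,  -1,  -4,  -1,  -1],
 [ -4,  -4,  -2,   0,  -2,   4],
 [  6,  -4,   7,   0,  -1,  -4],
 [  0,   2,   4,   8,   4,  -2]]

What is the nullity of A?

Row reduce to echelon form.
R2 ← R2 + (2)·R1: [0, -2, -4, -8, -4, 2]
R3 ← R3 − (3)·R1: [0, -7, 10, 12, 2, -1]
R3 ← R3 − (7/2)·R2: [0, 0, 24, 40, 16, -8]
R4 ← R4 + R2: [0, 0, 0, 0, 0, 0]
3 nonzero rows, so rank(A) = 3.
A has 6 columns; by rank–nullity, nullity = 6 − 3 = 3.

3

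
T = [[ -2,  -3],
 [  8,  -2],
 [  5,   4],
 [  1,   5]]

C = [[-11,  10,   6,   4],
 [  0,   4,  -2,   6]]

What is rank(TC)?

First compute TC:
[[ 22, -32,  -6, -26],
 [-88,  72,  52,  20],
 [-55,  66,  22,  44],
 [-11,  30,  -4,  34]]
Now row reduce the product.
R2 ← R2 + (4)·R1: [0, -56, 28, -84]
R3 ← R3 + (5/2)·R1: [0, -14, 7, -21]
R4 ← R4 + (1/2)·R1: [0, 14, -7, 21]
R3 ← R3 − (1/4)·R2: [0, 0, 0, 0]
R4 ← R4 + (1/4)·R2: [0, 0, 0, 0]
2 nonzero rows, so rank(TC) = 2.

2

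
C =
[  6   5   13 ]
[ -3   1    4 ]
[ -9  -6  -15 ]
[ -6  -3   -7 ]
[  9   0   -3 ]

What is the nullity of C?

Row reduce to echelon form.
R2 ← R2 + (1/2)·R1: [0, 7/2, 21/2]
R3 ← R3 + (3/2)·R1: [0, 3/2, 9/2]
R4 ← R4 + R1: [0, 2, 6]
R5 ← R5 − (3/2)·R1: [0, -15/2, -45/2]
R3 ← R3 − (3/7)·R2: [0, 0, 0]
R4 ← R4 − (4/7)·R2: [0, 0, 0]
R5 ← R5 + (15/7)·R2: [0, 0, 0]
2 nonzero rows, so rank(C) = 2.
C has 3 columns; by rank–nullity, nullity = 3 − 2 = 1.

1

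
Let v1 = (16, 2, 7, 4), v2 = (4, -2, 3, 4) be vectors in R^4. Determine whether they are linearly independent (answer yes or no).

yes

Form the matrix with these vectors as rows and row reduce.
R2 ← R2 − (1/4)·R1: [0, -5/2, 5/4, 3]
2 nonzero rows, so the 2 vectors span a space of dimension 2.
Since 2 = 2, the vectors are linearly independent.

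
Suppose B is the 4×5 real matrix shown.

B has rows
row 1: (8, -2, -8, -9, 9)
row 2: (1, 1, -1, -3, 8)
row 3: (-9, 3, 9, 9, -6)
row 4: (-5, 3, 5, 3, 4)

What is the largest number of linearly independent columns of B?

Row reduce to echelon form.
R2 ← R2 − (1/8)·R1: [0, 5/4, 0, -15/8, 55/8]
R3 ← R3 + (9/8)·R1: [0, 3/4, 0, -9/8, 33/8]
R4 ← R4 + (5/8)·R1: [0, 7/4, 0, -21/8, 77/8]
R3 ← R3 − (3/5)·R2: [0, 0, 0, 0, 0]
R4 ← R4 − (7/5)·R2: [0, 0, 0, 0, 0]
Echelon form has 2 nonzero rows, so rank(B) = 2.
The rank gives the maximum number of linearly independent columns: 2.

2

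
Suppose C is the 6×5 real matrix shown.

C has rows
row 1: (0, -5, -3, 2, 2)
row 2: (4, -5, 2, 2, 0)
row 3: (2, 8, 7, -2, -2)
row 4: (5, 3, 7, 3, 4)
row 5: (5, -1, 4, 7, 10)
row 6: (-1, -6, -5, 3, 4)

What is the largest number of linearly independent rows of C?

3

Row reduce to echelon form.
Swap R1 ↔ R2
R3 ← R3 − (1/2)·R1: [0, 21/2, 6, -3, -2]
R4 ← R4 − (5/4)·R1: [0, 37/4, 9/2, 1/2, 4]
R5 ← R5 − (5/4)·R1: [0, 21/4, 3/2, 9/2, 10]
R6 ← R6 + (1/4)·R1: [0, -29/4, -9/2, 7/2, 4]
R3 ← R3 + (21/10)·R2: [0, 0, -3/10, 6/5, 11/5]
R4 ← R4 + (37/20)·R2: [0, 0, -21/20, 21/5, 77/10]
R5 ← R5 + (21/20)·R2: [0, 0, -33/20, 33/5, 121/10]
R6 ← R6 − (29/20)·R2: [0, 0, -3/20, 3/5, 11/10]
R4 ← R4 − (7/2)·R3: [0, 0, 0, 0, 0]
R5 ← R5 − (11/2)·R3: [0, 0, 0, 0, 0]
R6 ← R6 − (1/2)·R3: [0, 0, 0, 0, 0]
Echelon form has 3 nonzero rows, so rank(C) = 3.
The rank gives the maximum number of linearly independent rows: 3.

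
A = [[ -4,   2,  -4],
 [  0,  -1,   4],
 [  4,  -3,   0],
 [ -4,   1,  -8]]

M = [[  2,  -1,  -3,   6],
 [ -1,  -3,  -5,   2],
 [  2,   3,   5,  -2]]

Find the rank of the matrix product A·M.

3

First compute AM:
[[-18, -14, -18, -12],
 [  9,  15,  25, -10],
 [ 11,   5,   3,  18],
 [-25, -23, -33,  -6]]
Now row reduce the product.
R2 ← R2 + (1/2)·R1: [0, 8, 16, -16]
R3 ← R3 + (11/18)·R1: [0, -32/9, -8, 32/3]
R4 ← R4 − (25/18)·R1: [0, -32/9, -8, 32/3]
R3 ← R3 + (4/9)·R2: [0, 0, -8/9, 32/9]
R4 ← R4 + (4/9)·R2: [0, 0, -8/9, 32/9]
R4 ← R4 − R3: [0, 0, 0, 0]
3 nonzero rows, so rank(AM) = 3.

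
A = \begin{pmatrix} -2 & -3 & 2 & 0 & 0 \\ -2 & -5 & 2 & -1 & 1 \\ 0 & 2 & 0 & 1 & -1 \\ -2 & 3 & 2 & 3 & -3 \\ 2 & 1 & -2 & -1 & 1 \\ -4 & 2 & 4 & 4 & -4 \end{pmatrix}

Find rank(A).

2

Row reduce to echelon form.
R2 ← R2 − R1: [0, -2, 0, -1, 1]
R4 ← R4 − R1: [0, 6, 0, 3, -3]
R5 ← R5 + R1: [0, -2, 0, -1, 1]
R6 ← R6 − (2)·R1: [0, 8, 0, 4, -4]
R3 ← R3 + R2: [0, 0, 0, 0, 0]
R4 ← R4 + (3)·R2: [0, 0, 0, 0, 0]
R5 ← R5 − R2: [0, 0, 0, 0, 0]
R6 ← R6 + (4)·R2: [0, 0, 0, 0, 0]
Echelon form has 2 nonzero rows, so rank(A) = 2.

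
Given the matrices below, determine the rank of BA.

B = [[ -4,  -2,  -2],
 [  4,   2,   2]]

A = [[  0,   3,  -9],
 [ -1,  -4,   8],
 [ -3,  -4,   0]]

First compute BA:
[[  8,   4,  20],
 [ -8,  -4, -20]]
Now row reduce the product.
R2 ← R2 + R1: [0, 0, 0]
1 nonzero row, so rank(BA) = 1.

1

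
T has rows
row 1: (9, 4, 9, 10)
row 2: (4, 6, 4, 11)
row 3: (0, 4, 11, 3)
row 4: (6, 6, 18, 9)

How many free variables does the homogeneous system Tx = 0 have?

Row reduce to echelon form.
R2 ← R2 − (4/9)·R1: [0, 38/9, 0, 59/9]
R4 ← R4 − (2/3)·R1: [0, 10/3, 12, 7/3]
R3 ← R3 − (18/19)·R2: [0, 0, 11, -61/19]
R4 ← R4 − (15/19)·R2: [0, 0, 12, -54/19]
R4 ← R4 − (12/11)·R3: [0, 0, 0, 138/209]
4 nonzero rows, so rank(T) = 4.
T has 4 columns; by rank–nullity, nullity = 4 − 4 = 0.

0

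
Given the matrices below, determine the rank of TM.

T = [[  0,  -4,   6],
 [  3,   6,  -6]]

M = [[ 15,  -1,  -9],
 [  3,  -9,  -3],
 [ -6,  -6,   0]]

2

First compute TM:
[[-48,   0,  12],
 [ 99, -21, -45]]
Now row reduce the product.
R2 ← R2 + (33/16)·R1: [0, -21, -81/4]
2 nonzero rows, so rank(TM) = 2.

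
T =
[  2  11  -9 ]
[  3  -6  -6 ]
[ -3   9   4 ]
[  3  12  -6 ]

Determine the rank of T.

Row reduce to echelon form.
R2 ← R2 − (3/2)·R1: [0, -45/2, 15/2]
R3 ← R3 + (3/2)·R1: [0, 51/2, -19/2]
R4 ← R4 − (3/2)·R1: [0, -9/2, 15/2]
R3 ← R3 + (17/15)·R2: [0, 0, -1]
R4 ← R4 − (1/5)·R2: [0, 0, 6]
R4 ← R4 + (6)·R3: [0, 0, 0]
Echelon form has 3 nonzero rows, so rank(T) = 3.

3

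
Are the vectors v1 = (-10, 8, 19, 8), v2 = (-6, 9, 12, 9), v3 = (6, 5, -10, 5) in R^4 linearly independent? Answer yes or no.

Form the matrix with these vectors as rows and row reduce.
R2 ← R2 − (3/5)·R1: [0, 21/5, 3/5, 21/5]
R3 ← R3 + (3/5)·R1: [0, 49/5, 7/5, 49/5]
R3 ← R3 − (7/3)·R2: [0, 0, 0, 0]
2 nonzero rows, so the 3 vectors span a space of dimension 2.
Since 2 < 3, the vectors are linearly dependent.

no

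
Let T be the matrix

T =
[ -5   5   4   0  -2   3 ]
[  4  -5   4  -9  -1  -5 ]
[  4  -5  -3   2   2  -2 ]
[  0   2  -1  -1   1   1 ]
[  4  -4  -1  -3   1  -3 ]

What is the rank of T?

4

Row reduce to echelon form.
R2 ← R2 + (4/5)·R1: [0, -1, 36/5, -9, -13/5, -13/5]
R3 ← R3 + (4/5)·R1: [0, -1, 1/5, 2, 2/5, 2/5]
R5 ← R5 + (4/5)·R1: [0, 0, 11/5, -3, -3/5, -3/5]
R3 ← R3 − R2: [0, 0, -7, 11, 3, 3]
R4 ← R4 + (2)·R2: [0, 0, 67/5, -19, -21/5, -21/5]
R4 ← R4 + (67/35)·R3: [0, 0, 0, 72/35, 54/35, 54/35]
R5 ← R5 + (11/35)·R3: [0, 0, 0, 16/35, 12/35, 12/35]
R5 ← R5 − (2/9)·R4: [0, 0, 0, 0, 0, 0]
Echelon form has 4 nonzero rows, so rank(T) = 4.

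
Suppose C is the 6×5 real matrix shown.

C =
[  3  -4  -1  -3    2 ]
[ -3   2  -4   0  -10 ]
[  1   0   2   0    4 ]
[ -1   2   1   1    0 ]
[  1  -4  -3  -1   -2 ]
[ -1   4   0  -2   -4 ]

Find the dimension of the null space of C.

2

Row reduce to echelon form.
R2 ← R2 + R1: [0, -2, -5, -3, -8]
R3 ← R3 − (1/3)·R1: [0, 4/3, 7/3, 1, 10/3]
R4 ← R4 + (1/3)·R1: [0, 2/3, 2/3, 0, 2/3]
R5 ← R5 − (1/3)·R1: [0, -8/3, -8/3, 0, -8/3]
R6 ← R6 + (1/3)·R1: [0, 8/3, -1/3, -3, -10/3]
R3 ← R3 + (2/3)·R2: [0, 0, -1, -1, -2]
R4 ← R4 + (1/3)·R2: [0, 0, -1, -1, -2]
R5 ← R5 − (4/3)·R2: [0, 0, 4, 4, 8]
R6 ← R6 + (4/3)·R2: [0, 0, -7, -7, -14]
R4 ← R4 − R3: [0, 0, 0, 0, 0]
R5 ← R5 + (4)·R3: [0, 0, 0, 0, 0]
R6 ← R6 − (7)·R3: [0, 0, 0, 0, 0]
3 nonzero rows, so rank(C) = 3.
C has 5 columns; by rank–nullity, nullity = 5 − 3 = 2.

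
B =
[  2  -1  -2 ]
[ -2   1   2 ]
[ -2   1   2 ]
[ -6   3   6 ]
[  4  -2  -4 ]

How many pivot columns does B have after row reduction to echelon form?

Row reduce to echelon form.
R2 ← R2 + R1: [0, 0, 0]
R3 ← R3 + R1: [0, 0, 0]
R4 ← R4 + (3)·R1: [0, 0, 0]
R5 ← R5 − (2)·R1: [0, 0, 0]
Echelon form has 1 nonzero row, so rank(B) = 1.
Each nonzero row contributes one pivot column: 1 pivot columns.

1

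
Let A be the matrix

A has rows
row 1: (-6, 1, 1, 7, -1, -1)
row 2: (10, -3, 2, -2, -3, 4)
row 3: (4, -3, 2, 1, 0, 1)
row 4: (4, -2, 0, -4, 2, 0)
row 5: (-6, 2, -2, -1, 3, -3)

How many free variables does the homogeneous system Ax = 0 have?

3

Row reduce to echelon form.
R2 ← R2 + (5/3)·R1: [0, -4/3, 11/3, 29/3, -14/3, 7/3]
R3 ← R3 + (2/3)·R1: [0, -7/3, 8/3, 17/3, -2/3, 1/3]
R4 ← R4 + (2/3)·R1: [0, -4/3, 2/3, 2/3, 4/3, -2/3]
R5 ← R5 − R1: [0, 1, -3, -8, 4, -2]
R3 ← R3 − (7/4)·R2: [0, 0, -15/4, -45/4, 15/2, -15/4]
R4 ← R4 − R2: [0, 0, -3, -9, 6, -3]
R5 ← R5 + (3/4)·R2: [0, 0, -1/4, -3/4, 1/2, -1/4]
R4 ← R4 − (4/5)·R3: [0, 0, 0, 0, 0, 0]
R5 ← R5 − (1/15)·R3: [0, 0, 0, 0, 0, 0]
3 nonzero rows, so rank(A) = 3.
A has 6 columns; by rank–nullity, nullity = 6 − 3 = 3.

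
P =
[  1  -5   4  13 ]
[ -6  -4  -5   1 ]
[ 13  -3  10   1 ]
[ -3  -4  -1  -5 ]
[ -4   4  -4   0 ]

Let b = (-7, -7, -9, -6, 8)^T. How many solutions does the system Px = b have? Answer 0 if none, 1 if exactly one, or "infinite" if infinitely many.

1

Row reduce the augmented matrix [P | b].
R2 ← R2 + (6)·R1: [0, -34, 19, 79, -49]
R3 ← R3 − (13)·R1: [0, 62, -42, -168, 82]
R4 ← R4 + (3)·R1: [0, -19, 11, 34, -27]
R5 ← R5 + (4)·R1: [0, -16, 12, 52, -20]
R3 ← R3 + (31/17)·R2: [0, 0, -125/17, -407/17, -125/17]
R4 ← R4 − (19/34)·R2: [0, 0, 13/34, -345/34, 13/34]
R5 ← R5 − (8/17)·R2: [0, 0, 52/17, 252/17, 52/17]
R4 ← R4 + (13/250)·R3: [0, 0, 0, -1424/125, 0]
R5 ← R5 + (52/125)·R3: [0, 0, 0, 608/125, 0]
R5 ← R5 + (38/89)·R4: [0, 0, 0, 0, 0]
The echelon form has 4 nonzero rows, and every pivot lies in the first 4 columns, so rank(P) = rank([P|b]) = 4.
The system is consistent.
rank = 4 = number of unknowns, so the solution is unique.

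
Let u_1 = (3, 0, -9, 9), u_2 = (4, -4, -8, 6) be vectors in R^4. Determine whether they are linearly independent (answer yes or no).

yes

Form the matrix with these vectors as rows and row reduce.
R2 ← R2 − (4/3)·R1: [0, -4, 4, -6]
2 nonzero rows, so the 2 vectors span a space of dimension 2.
Since 2 = 2, the vectors are linearly independent.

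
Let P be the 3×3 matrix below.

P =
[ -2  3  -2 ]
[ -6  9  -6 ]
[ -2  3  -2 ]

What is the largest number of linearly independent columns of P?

1

Row reduce to echelon form.
R2 ← R2 − (3)·R1: [0, 0, 0]
R3 ← R3 − R1: [0, 0, 0]
Echelon form has 1 nonzero row, so rank(P) = 1.
The rank gives the maximum number of linearly independent columns: 1.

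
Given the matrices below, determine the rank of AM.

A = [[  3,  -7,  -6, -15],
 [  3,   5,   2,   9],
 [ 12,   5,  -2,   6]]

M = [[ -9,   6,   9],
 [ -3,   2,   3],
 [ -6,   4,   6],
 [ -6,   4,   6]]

1

First compute AM:
[[120, -80, -120],
 [-108,  72, 108],
 [-147,  98, 147]]
Now row reduce the product.
R2 ← R2 + (9/10)·R1: [0, 0, 0]
R3 ← R3 + (49/40)·R1: [0, 0, 0]
1 nonzero row, so rank(AM) = 1.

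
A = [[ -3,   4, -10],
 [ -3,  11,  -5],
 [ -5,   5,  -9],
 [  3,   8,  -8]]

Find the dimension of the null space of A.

Row reduce to echelon form.
R2 ← R2 − R1: [0, 7, 5]
R3 ← R3 − (5/3)·R1: [0, -5/3, 23/3]
R4 ← R4 + R1: [0, 12, -18]
R3 ← R3 + (5/21)·R2: [0, 0, 62/7]
R4 ← R4 − (12/7)·R2: [0, 0, -186/7]
R4 ← R4 + (3)·R3: [0, 0, 0]
3 nonzero rows, so rank(A) = 3.
A has 3 columns; by rank–nullity, nullity = 3 − 3 = 0.

0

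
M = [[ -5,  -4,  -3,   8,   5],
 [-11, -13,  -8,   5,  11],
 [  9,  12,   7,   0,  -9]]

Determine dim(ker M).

3

Row reduce to echelon form.
R2 ← R2 − (11/5)·R1: [0, -21/5, -7/5, -63/5, 0]
R3 ← R3 + (9/5)·R1: [0, 24/5, 8/5, 72/5, 0]
R3 ← R3 + (8/7)·R2: [0, 0, 0, 0, 0]
2 nonzero rows, so rank(M) = 2.
M has 5 columns; by rank–nullity, nullity = 5 − 2 = 3.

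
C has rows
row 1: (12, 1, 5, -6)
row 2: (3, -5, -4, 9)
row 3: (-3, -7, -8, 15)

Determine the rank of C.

2

Row reduce to echelon form.
R2 ← R2 − (1/4)·R1: [0, -21/4, -21/4, 21/2]
R3 ← R3 + (1/4)·R1: [0, -27/4, -27/4, 27/2]
R3 ← R3 − (9/7)·R2: [0, 0, 0, 0]
Echelon form has 2 nonzero rows, so rank(C) = 2.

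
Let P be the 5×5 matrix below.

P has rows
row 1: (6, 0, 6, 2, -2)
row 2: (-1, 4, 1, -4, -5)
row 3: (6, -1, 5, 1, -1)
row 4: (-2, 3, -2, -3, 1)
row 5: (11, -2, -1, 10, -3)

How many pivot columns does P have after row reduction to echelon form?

5

Row reduce to echelon form.
R2 ← R2 + (1/6)·R1: [0, 4, 2, -11/3, -16/3]
R3 ← R3 − R1: [0, -1, -1, -1, 1]
R4 ← R4 + (1/3)·R1: [0, 3, 0, -7/3, 1/3]
R5 ← R5 − (11/6)·R1: [0, -2, -12, 19/3, 2/3]
R3 ← R3 + (1/4)·R2: [0, 0, -1/2, -23/12, -1/3]
R4 ← R4 − (3/4)·R2: [0, 0, -3/2, 5/12, 13/3]
R5 ← R5 + (1/2)·R2: [0, 0, -11, 9/2, -2]
R4 ← R4 − (3)·R3: [0, 0, 0, 37/6, 16/3]
R5 ← R5 − (22)·R3: [0, 0, 0, 140/3, 16/3]
R5 ← R5 − (280/37)·R4: [0, 0, 0, 0, -1296/37]
Echelon form has 5 nonzero rows, so rank(P) = 5.
Each nonzero row contributes one pivot column: 5 pivot columns.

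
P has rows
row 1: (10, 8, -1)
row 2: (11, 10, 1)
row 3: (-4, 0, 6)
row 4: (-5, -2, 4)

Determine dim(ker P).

Row reduce to echelon form.
R2 ← R2 − (11/10)·R1: [0, 6/5, 21/10]
R3 ← R3 + (2/5)·R1: [0, 16/5, 28/5]
R4 ← R4 + (1/2)·R1: [0, 2, 7/2]
R3 ← R3 − (8/3)·R2: [0, 0, 0]
R4 ← R4 − (5/3)·R2: [0, 0, 0]
2 nonzero rows, so rank(P) = 2.
P has 3 columns; by rank–nullity, nullity = 3 − 2 = 1.

1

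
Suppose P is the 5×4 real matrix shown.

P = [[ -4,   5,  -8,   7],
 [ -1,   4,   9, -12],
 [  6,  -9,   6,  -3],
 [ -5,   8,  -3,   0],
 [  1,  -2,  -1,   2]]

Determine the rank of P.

2

Row reduce to echelon form.
R2 ← R2 − (1/4)·R1: [0, 11/4, 11, -55/4]
R3 ← R3 + (3/2)·R1: [0, -3/2, -6, 15/2]
R4 ← R4 − (5/4)·R1: [0, 7/4, 7, -35/4]
R5 ← R5 + (1/4)·R1: [0, -3/4, -3, 15/4]
R3 ← R3 + (6/11)·R2: [0, 0, 0, 0]
R4 ← R4 − (7/11)·R2: [0, 0, 0, 0]
R5 ← R5 + (3/11)·R2: [0, 0, 0, 0]
Echelon form has 2 nonzero rows, so rank(P) = 2.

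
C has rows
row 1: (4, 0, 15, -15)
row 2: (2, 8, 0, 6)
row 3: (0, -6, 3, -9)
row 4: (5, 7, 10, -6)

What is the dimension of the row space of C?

3

Row reduce to echelon form.
R2 ← R2 − (1/2)·R1: [0, 8, -15/2, 27/2]
R4 ← R4 − (5/4)·R1: [0, 7, -35/4, 51/4]
R3 ← R3 + (3/4)·R2: [0, 0, -21/8, 9/8]
R4 ← R4 − (7/8)·R2: [0, 0, -35/16, 15/16]
R4 ← R4 − (5/6)·R3: [0, 0, 0, 0]
Echelon form has 3 nonzero rows, so rank(C) = 3.
The row space has dimension equal to the rank: 3.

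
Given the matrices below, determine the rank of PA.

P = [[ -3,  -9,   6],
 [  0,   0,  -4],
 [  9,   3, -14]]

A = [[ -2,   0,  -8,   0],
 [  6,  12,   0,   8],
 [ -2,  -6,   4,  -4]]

2

First compute PA:
[[-60, -144,  48, -96],
 [  8,  24, -16,  16],
 [ 28, 120, -128,  80]]
Now row reduce the product.
R2 ← R2 + (2/15)·R1: [0, 24/5, -48/5, 16/5]
R3 ← R3 + (7/15)·R1: [0, 264/5, -528/5, 176/5]
R3 ← R3 − (11)·R2: [0, 0, 0, 0]
2 nonzero rows, so rank(PA) = 2.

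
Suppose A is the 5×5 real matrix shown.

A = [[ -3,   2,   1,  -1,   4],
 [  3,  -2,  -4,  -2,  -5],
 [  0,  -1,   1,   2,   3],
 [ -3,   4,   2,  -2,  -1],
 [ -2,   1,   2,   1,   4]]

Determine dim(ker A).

Row reduce to echelon form.
R2 ← R2 + R1: [0, 0, -3, -3, -1]
R4 ← R4 − R1: [0, 2, 1, -1, -5]
R5 ← R5 − (2/3)·R1: [0, -1/3, 4/3, 5/3, 4/3]
Swap R2 ↔ R3
R4 ← R4 + (2)·R2: [0, 0, 3, 3, 1]
R5 ← R5 − (1/3)·R2: [0, 0, 1, 1, 1/3]
R4 ← R4 + R3: [0, 0, 0, 0, 0]
R5 ← R5 + (1/3)·R3: [0, 0, 0, 0, 0]
3 nonzero rows, so rank(A) = 3.
A has 5 columns; by rank–nullity, nullity = 5 − 3 = 2.

2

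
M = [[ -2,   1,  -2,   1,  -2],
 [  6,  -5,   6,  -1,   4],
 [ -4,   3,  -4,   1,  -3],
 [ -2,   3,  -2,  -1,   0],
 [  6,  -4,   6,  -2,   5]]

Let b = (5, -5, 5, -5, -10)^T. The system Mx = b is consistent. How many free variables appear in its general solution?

3

Row reduce the augmented matrix [M | b].
R2 ← R2 + (3)·R1: [0, -2, 0, 2, -2, 10]
R3 ← R3 − (2)·R1: [0, 1, 0, -1, 1, -5]
R4 ← R4 − R1: [0, 2, 0, -2, 2, -10]
R5 ← R5 + (3)·R1: [0, -1, 0, 1, -1, 5]
R3 ← R3 + (1/2)·R2: [0, 0, 0, 0, 0, 0]
R4 ← R4 + R2: [0, 0, 0, 0, 0, 0]
R5 ← R5 − (1/2)·R2: [0, 0, 0, 0, 0, 0]
The echelon form has 2 nonzero rows, and every pivot lies in the first 5 columns, so rank(M) = rank([M|b]) = 2.
The system is consistent.
Free variables = (unknowns) − (rank) = 5 − 2 = 3.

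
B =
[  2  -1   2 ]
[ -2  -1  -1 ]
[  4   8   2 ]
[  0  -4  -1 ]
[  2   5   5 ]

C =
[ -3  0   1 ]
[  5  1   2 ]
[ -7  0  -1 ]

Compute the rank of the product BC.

First compute BC:
[[-25,  -1,  -2],
 [  8,  -1,  -3],
 [ 14,   8,  18],
 [-13,  -4,  -7],
 [-16,   5,   7]]
Now row reduce the product.
R2 ← R2 + (8/25)·R1: [0, -33/25, -91/25]
R3 ← R3 + (14/25)·R1: [0, 186/25, 422/25]
R4 ← R4 − (13/25)·R1: [0, -87/25, -149/25]
R5 ← R5 − (16/25)·R1: [0, 141/25, 207/25]
R3 ← R3 + (62/11)·R2: [0, 0, -40/11]
R4 ← R4 − (29/11)·R2: [0, 0, 40/11]
R5 ← R5 + (47/11)·R2: [0, 0, -80/11]
R4 ← R4 + R3: [0, 0, 0]
R5 ← R5 − (2)·R3: [0, 0, 0]
3 nonzero rows, so rank(BC) = 3.

3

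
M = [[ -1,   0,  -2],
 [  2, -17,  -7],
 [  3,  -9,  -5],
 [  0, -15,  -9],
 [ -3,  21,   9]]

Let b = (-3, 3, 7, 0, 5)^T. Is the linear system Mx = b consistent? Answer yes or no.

Row reduce the augmented matrix [M | b].
R2 ← R2 + (2)·R1: [0, -17, -11, -3]
R3 ← R3 + (3)·R1: [0, -9, -11, -2]
R5 ← R5 − (3)·R1: [0, 21, 15, 14]
R3 ← R3 − (9/17)·R2: [0, 0, -88/17, -7/17]
R4 ← R4 − (15/17)·R2: [0, 0, 12/17, 45/17]
R5 ← R5 + (21/17)·R2: [0, 0, 24/17, 175/17]
R4 ← R4 + (3/22)·R3: [0, 0, 0, 57/22]
R5 ← R5 + (3/11)·R3: [0, 0, 0, 112/11]
R5 ← R5 − (224/57)·R4: [0, 0, 0, 0]
The echelon form has 4 nonzero rows; the last pivot sits in the augmented column, so rank(M) = 3 but rank([M|b]) = 4.
Since the ranks differ, the system is inconsistent.

no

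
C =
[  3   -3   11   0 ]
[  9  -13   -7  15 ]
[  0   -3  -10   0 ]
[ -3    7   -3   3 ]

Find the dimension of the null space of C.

Row reduce to echelon form.
R2 ← R2 − (3)·R1: [0, -4, -40, 15]
R4 ← R4 + R1: [0, 4, 8, 3]
R3 ← R3 − (3/4)·R2: [0, 0, 20, -45/4]
R4 ← R4 + R2: [0, 0, -32, 18]
R4 ← R4 + (8/5)·R3: [0, 0, 0, 0]
3 nonzero rows, so rank(C) = 3.
C has 4 columns; by rank–nullity, nullity = 4 − 3 = 1.

1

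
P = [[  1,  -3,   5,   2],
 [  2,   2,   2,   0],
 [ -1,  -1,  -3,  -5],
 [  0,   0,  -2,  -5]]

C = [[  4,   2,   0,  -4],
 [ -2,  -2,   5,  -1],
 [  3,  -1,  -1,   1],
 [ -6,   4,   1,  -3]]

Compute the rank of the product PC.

First compute PC:
[[ 13,  11, -18,  -2],
 [ 10,  -2,   8,  -8],
 [ 19, -17,  -7,  17],
 [ 24, -18,  -3,  13]]
Now row reduce the product.
R2 ← R2 − (10/13)·R1: [0, -136/13, 284/13, -84/13]
R3 ← R3 − (19/13)·R1: [0, -430/13, 251/13, 259/13]
R4 ← R4 − (24/13)·R1: [0, -498/13, 393/13, 217/13]
R3 ← R3 − (215/68)·R2: [0, 0, -846/17, 686/17]
R4 ← R4 − (249/68)·R2: [0, 0, -846/17, 686/17]
R4 ← R4 − R3: [0, 0, 0, 0]
3 nonzero rows, so rank(PC) = 3.

3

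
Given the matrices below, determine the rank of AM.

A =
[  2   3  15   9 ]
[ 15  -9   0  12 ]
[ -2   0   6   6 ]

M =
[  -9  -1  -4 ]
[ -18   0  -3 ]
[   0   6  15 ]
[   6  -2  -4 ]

First compute AM:
[[-18,  70, 172],
 [ 99, -39, -81],
 [ 54,  26,  74]]
Now row reduce the product.
R2 ← R2 + (11/2)·R1: [0, 346, 865]
R3 ← R3 + (3)·R1: [0, 236, 590]
R3 ← R3 − (118/173)·R2: [0, 0, 0]
2 nonzero rows, so rank(AM) = 2.

2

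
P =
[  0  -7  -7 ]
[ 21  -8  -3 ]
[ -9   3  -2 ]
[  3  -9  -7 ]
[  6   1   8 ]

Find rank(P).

Row reduce to echelon form.
Swap R1 ↔ R2
R3 ← R3 + (3/7)·R1: [0, -3/7, -23/7]
R4 ← R4 − (1/7)·R1: [0, -55/7, -46/7]
R5 ← R5 − (2/7)·R1: [0, 23/7, 62/7]
R3 ← R3 − (3/49)·R2: [0, 0, -20/7]
R4 ← R4 − (55/49)·R2: [0, 0, 9/7]
R5 ← R5 + (23/49)·R2: [0, 0, 39/7]
R4 ← R4 + (9/20)·R3: [0, 0, 0]
R5 ← R5 + (39/20)·R3: [0, 0, 0]
Echelon form has 3 nonzero rows, so rank(P) = 3.

3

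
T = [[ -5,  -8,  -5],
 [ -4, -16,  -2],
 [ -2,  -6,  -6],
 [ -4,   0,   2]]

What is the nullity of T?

Row reduce to echelon form.
R2 ← R2 − (4/5)·R1: [0, -48/5, 2]
R3 ← R3 − (2/5)·R1: [0, -14/5, -4]
R4 ← R4 − (4/5)·R1: [0, 32/5, 6]
R3 ← R3 − (7/24)·R2: [0, 0, -55/12]
R4 ← R4 + (2/3)·R2: [0, 0, 22/3]
R4 ← R4 + (8/5)·R3: [0, 0, 0]
3 nonzero rows, so rank(T) = 3.
T has 3 columns; by rank–nullity, nullity = 3 − 3 = 0.

0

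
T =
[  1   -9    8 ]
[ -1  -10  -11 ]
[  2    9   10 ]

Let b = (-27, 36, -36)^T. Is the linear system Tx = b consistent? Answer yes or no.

Row reduce the augmented matrix [T | b].
R2 ← R2 + R1: [0, -19, -3, 9]
R3 ← R3 − (2)·R1: [0, 27, -6, 18]
R3 ← R3 + (27/19)·R2: [0, 0, -195/19, 585/19]
The echelon form has 3 nonzero rows, and every pivot lies in the first 3 columns, so rank(T) = rank([T|b]) = 3.
The system is consistent.

yes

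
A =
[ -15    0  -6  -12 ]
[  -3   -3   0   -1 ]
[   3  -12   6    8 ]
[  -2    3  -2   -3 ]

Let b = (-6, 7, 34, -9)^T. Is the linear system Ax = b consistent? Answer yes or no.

Row reduce the augmented matrix [A | b].
R2 ← R2 − (1/5)·R1: [0, -3, 6/5, 7/5, 41/5]
R3 ← R3 + (1/5)·R1: [0, -12, 24/5, 28/5, 164/5]
R4 ← R4 − (2/15)·R1: [0, 3, -6/5, -7/5, -41/5]
R3 ← R3 − (4)·R2: [0, 0, 0, 0, 0]
R4 ← R4 + R2: [0, 0, 0, 0, 0]
The echelon form has 2 nonzero rows, and every pivot lies in the first 4 columns, so rank(A) = rank([A|b]) = 2.
The system is consistent.

yes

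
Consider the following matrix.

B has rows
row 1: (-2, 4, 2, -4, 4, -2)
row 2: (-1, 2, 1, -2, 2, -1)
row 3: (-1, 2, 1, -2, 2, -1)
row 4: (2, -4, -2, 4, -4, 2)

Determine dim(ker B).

Row reduce to echelon form.
R2 ← R2 − (1/2)·R1: [0, 0, 0, 0, 0, 0]
R3 ← R3 − (1/2)·R1: [0, 0, 0, 0, 0, 0]
R4 ← R4 + R1: [0, 0, 0, 0, 0, 0]
1 nonzero row, so rank(B) = 1.
B has 6 columns; by rank–nullity, nullity = 6 − 1 = 5.

5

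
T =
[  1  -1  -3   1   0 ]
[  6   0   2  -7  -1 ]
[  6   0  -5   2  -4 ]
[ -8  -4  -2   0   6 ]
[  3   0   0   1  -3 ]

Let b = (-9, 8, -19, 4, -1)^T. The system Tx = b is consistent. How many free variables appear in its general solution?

Row reduce the augmented matrix [T | b].
R2 ← R2 − (6)·R1: [0, 6, 20, -13, -1, 62]
R3 ← R3 − (6)·R1: [0, 6, 13, -4, -4, 35]
R4 ← R4 + (8)·R1: [0, -12, -26, 8, 6, -68]
R5 ← R5 − (3)·R1: [0, 3, 9, -2, -3, 26]
R3 ← R3 − R2: [0, 0, -7, 9, -3, -27]
R4 ← R4 + (2)·R2: [0, 0, 14, -18, 4, 56]
R5 ← R5 − (1/2)·R2: [0, 0, -1, 9/2, -5/2, -5]
R4 ← R4 + (2)·R3: [0, 0, 0, 0, -2, 2]
R5 ← R5 − (1/7)·R3: [0, 0, 0, 45/14, -29/14, -8/7]
Swap R4 ↔ R5
The echelon form has 5 nonzero rows, and every pivot lies in the first 5 columns, so rank(T) = rank([T|b]) = 5.
The system is consistent.
Free variables = (unknowns) − (rank) = 5 − 5 = 0.

0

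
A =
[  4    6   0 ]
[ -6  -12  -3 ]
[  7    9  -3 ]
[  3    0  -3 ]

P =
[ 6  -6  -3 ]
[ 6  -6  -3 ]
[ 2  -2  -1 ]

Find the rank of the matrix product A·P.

1

First compute AP:
[[ 60, -60, -30],
 [-114, 114,  57],
 [ 90, -90, -45],
 [ 12, -12,  -6]]
Now row reduce the product.
R2 ← R2 + (19/10)·R1: [0, 0, 0]
R3 ← R3 − (3/2)·R1: [0, 0, 0]
R4 ← R4 − (1/5)·R1: [0, 0, 0]
1 nonzero row, so rank(AP) = 1.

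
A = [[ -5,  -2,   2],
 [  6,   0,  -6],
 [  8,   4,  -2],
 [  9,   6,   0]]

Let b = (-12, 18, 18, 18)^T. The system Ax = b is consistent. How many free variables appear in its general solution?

1

Row reduce the augmented matrix [A | b].
R2 ← R2 + (6/5)·R1: [0, -12/5, -18/5, 18/5]
R3 ← R3 + (8/5)·R1: [0, 4/5, 6/5, -6/5]
R4 ← R4 + (9/5)·R1: [0, 12/5, 18/5, -18/5]
R3 ← R3 + (1/3)·R2: [0, 0, 0, 0]
R4 ← R4 + R2: [0, 0, 0, 0]
The echelon form has 2 nonzero rows, and every pivot lies in the first 3 columns, so rank(A) = rank([A|b]) = 2.
The system is consistent.
Free variables = (unknowns) − (rank) = 3 − 2 = 1.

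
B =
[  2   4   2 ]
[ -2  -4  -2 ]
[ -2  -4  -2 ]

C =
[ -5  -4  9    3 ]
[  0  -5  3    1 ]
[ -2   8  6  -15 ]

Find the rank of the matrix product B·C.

1

First compute BC:
[[-14, -12,  42, -20],
 [ 14,  12, -42,  20],
 [ 14,  12, -42,  20]]
Now row reduce the product.
R2 ← R2 + R1: [0, 0, 0, 0]
R3 ← R3 + R1: [0, 0, 0, 0]
1 nonzero row, so rank(BC) = 1.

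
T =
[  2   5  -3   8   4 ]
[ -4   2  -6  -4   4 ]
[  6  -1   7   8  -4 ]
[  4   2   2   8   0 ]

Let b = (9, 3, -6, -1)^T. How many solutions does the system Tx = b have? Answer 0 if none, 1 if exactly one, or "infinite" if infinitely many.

0

Row reduce the augmented matrix [T | b].
R2 ← R2 + (2)·R1: [0, 12, -12, 12, 12, 21]
R3 ← R3 − (3)·R1: [0, -16, 16, -16, -16, -33]
R4 ← R4 − (2)·R1: [0, -8, 8, -8, -8, -19]
R3 ← R3 + (4/3)·R2: [0, 0, 0, 0, 0, -5]
R4 ← R4 + (2/3)·R2: [0, 0, 0, 0, 0, -5]
R4 ← R4 − R3: [0, 0, 0, 0, 0, 0]
The echelon form has 3 nonzero rows; the last pivot sits in the augmented column, so rank(T) = 2 but rank([T|b]) = 3.
Since the ranks differ, the system is inconsistent.
It has no solutions.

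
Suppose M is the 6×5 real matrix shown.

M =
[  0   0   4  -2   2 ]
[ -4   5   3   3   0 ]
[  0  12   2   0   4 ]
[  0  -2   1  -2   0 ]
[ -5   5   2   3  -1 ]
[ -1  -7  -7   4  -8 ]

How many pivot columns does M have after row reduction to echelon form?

Row reduce to echelon form.
Swap R1 ↔ R2
R5 ← R5 − (5/4)·R1: [0, -5/4, -7/4, -3/4, -1]
R6 ← R6 − (1/4)·R1: [0, -33/4, -31/4, 13/4, -8]
Swap R2 ↔ R3
R4 ← R4 + (1/6)·R2: [0, 0, 4/3, -2, 2/3]
R5 ← R5 + (5/48)·R2: [0, 0, -37/24, -3/4, -7/12]
R6 ← R6 + (11/16)·R2: [0, 0, -51/8, 13/4, -21/4]
R4 ← R4 − (1/3)·R3: [0, 0, 0, -4/3, 0]
R5 ← R5 + (37/96)·R3: [0, 0, 0, -73/48, 3/16]
R6 ← R6 + (51/32)·R3: [0, 0, 0, 1/16, -33/16]
R5 ← R5 − (73/64)·R4: [0, 0, 0, 0, 3/16]
R6 ← R6 + (3/64)·R4: [0, 0, 0, 0, -33/16]
R6 ← R6 + (11)·R5: [0, 0, 0, 0, 0]
Echelon form has 5 nonzero rows, so rank(M) = 5.
Each nonzero row contributes one pivot column: 5 pivot columns.

5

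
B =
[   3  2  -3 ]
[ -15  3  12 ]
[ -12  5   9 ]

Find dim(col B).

Row reduce to echelon form.
R2 ← R2 + (5)·R1: [0, 13, -3]
R3 ← R3 + (4)·R1: [0, 13, -3]
R3 ← R3 − R2: [0, 0, 0]
Echelon form has 2 nonzero rows, so rank(B) = 2.
The column space has dimension equal to the rank: 2.

2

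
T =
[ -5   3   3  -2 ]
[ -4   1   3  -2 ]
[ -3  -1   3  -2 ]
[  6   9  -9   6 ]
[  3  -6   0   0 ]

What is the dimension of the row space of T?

2

Row reduce to echelon form.
R2 ← R2 − (4/5)·R1: [0, -7/5, 3/5, -2/5]
R3 ← R3 − (3/5)·R1: [0, -14/5, 6/5, -4/5]
R4 ← R4 + (6/5)·R1: [0, 63/5, -27/5, 18/5]
R5 ← R5 + (3/5)·R1: [0, -21/5, 9/5, -6/5]
R3 ← R3 − (2)·R2: [0, 0, 0, 0]
R4 ← R4 + (9)·R2: [0, 0, 0, 0]
R5 ← R5 − (3)·R2: [0, 0, 0, 0]
Echelon form has 2 nonzero rows, so rank(T) = 2.
The row space has dimension equal to the rank: 2.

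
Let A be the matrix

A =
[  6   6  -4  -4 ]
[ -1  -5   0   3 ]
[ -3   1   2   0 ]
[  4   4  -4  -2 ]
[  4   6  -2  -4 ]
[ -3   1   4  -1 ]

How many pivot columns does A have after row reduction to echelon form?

Row reduce to echelon form.
R2 ← R2 + (1/6)·R1: [0, -4, -2/3, 7/3]
R3 ← R3 + (1/2)·R1: [0, 4, 0, -2]
R4 ← R4 − (2/3)·R1: [0, 0, -4/3, 2/3]
R5 ← R5 − (2/3)·R1: [0, 2, 2/3, -4/3]
R6 ← R6 + (1/2)·R1: [0, 4, 2, -3]
R3 ← R3 + R2: [0, 0, -2/3, 1/3]
R5 ← R5 + (1/2)·R2: [0, 0, 1/3, -1/6]
R6 ← R6 + R2: [0, 0, 4/3, -2/3]
R4 ← R4 − (2)·R3: [0, 0, 0, 0]
R5 ← R5 + (1/2)·R3: [0, 0, 0, 0]
R6 ← R6 + (2)·R3: [0, 0, 0, 0]
Echelon form has 3 nonzero rows, so rank(A) = 3.
Each nonzero row contributes one pivot column: 3 pivot columns.

3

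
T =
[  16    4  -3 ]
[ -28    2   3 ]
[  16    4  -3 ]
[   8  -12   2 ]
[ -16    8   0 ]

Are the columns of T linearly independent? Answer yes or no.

no

Row reduce T to echelon form.
R2 ← R2 + (7/4)·R1: [0, 9, -9/4]
R3 ← R3 − R1: [0, 0, 0]
R4 ← R4 − (1/2)·R1: [0, -14, 7/2]
R5 ← R5 + R1: [0, 12, -3]
R4 ← R4 + (14/9)·R2: [0, 0, 0]
R5 ← R5 − (4/3)·R2: [0, 0, 0]
2 pivots among 3 columns.
Only 2 < 3 pivot columns, so the columns are linearly dependent.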